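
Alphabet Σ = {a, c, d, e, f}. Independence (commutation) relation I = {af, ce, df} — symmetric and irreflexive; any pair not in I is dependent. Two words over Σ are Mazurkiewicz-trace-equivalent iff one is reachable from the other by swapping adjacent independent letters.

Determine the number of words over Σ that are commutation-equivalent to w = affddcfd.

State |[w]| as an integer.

20

0(a) covers ∅
1(f) covers ∅
2(f) covers 1:f
3(d) covers 0:a
4(d) covers 3:d
5(c) covers 2:f, 4:d
6(f) covers 5:c
7(d) covers 5:c
floor of heap: 0:a, 1:f
completions by unplaced set U, small U first (add the entries for U minus each lowest piece of U):
  |U|=1: {6}:1  {7}:1
  |U|=2: {6,7}:2
  |U|=3: {5,6,7}:2
  |U|=4: {2,5,6,7}:2  {4,5,6,7}:2
  |U|=5: {1,2,5,6,7}:2  {2,4,5,6,7}:4  {3,4,5,6,7}:2
  |U|=6: {0,3,4,5,6,7}:2  {1,2,4,5,6,7}:6  {2,3,4,5,6,7}:6
  start at 0(a): 12
  start at 1(f): 8
sum over floor = 20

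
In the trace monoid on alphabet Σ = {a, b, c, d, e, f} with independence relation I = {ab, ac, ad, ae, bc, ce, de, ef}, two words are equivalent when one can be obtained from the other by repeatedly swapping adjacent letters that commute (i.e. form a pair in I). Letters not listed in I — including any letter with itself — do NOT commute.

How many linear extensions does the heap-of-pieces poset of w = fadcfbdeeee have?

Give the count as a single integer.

15

piece 0:f — minimal
piece 1:a rests on {0:f}
piece 2:d rests on {0:f}
piece 3:c rests on {2:d}
piece 4:f rests on {1:a, 3:c}
piece 5:b rests on {4:f}
piece 6:d rests on {5:b}
piece 7:e rests on {5:b}
piece 8:e rests on {7:e}
piece 9:e rests on {8:e}
piece 10:e rests on {9:e}
minimal pieces: {0:f}
ways to finish when only these pieces remain (= sum over removing one remaining piece with nothing left below it):
  1 left: {6}→1  {10}→1
  2 left: {6,10}→2  {9,10}→1
  3 left: {6,9,10}→3  {8,9,10}→1
  4 left: {6,8,9,10}→4  {7,8,9,10}→1
  5 left: {6,7,8,9,10}→5
  6 left: {5,6,7,8,9,10}→5
  7 left: {4,5,6,7,8,9,10}→5
  8 left: {1,4,5,6,7,8,9,10}→5  {3,4,5,6,7,8,9,10}→5
  9 left: {1,3,4,5,6,7,8,9,10}→10  {2,3,4,5,6,7,8,9,10}→5
  placing 0:f first → 15 extensions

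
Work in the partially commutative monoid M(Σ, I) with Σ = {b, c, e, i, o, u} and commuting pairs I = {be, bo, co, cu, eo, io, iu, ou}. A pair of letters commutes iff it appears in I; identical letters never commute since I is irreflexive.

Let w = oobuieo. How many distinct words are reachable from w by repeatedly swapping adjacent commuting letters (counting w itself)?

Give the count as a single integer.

0(o) covers ∅
1(o) covers 0:o
2(b) covers ∅
3(u) covers 2:b
4(i) covers 2:b
5(e) covers 3:u, 4:i
6(o) covers 1:o
floor of heap: 0:o, 2:b
completions by unplaced set U, small U first (add the entries for U minus each lowest piece of U):
  |U|=1: {5}:1  {6}:1
  |U|=2: {1,6}:1  {3,5}:1  {4,5}:1  {5,6}:2
  |U|=3: {0,1,6}:1  {1,5,6}:3  {3,4,5}:2  {3,5,6}:3  {4,5,6}:3
  |U|=4: {0,1,5,6}:4  {1,3,5,6}:6  {1,4,5,6}:6  {2,3,4,5}:2  {3,4,5,6}:8
  |U|=5: {0,1,3,5,6}:10  {0,1,4,5,6}:10  {1,3,4,5,6}:20  {2,3,4,5,6}:10
  start at 0(o): 30
  start at 2(b): 40
sum over floor = 70

70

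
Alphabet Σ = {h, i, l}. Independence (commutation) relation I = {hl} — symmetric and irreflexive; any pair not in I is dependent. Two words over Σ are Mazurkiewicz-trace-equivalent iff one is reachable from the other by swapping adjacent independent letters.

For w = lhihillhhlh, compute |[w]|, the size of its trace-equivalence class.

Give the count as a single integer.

#0=l has no predecessor
#1=h has no predecessor
#2=i depends on [0:l, 1:h]
#3=h depends on [2:i]
#4=i depends on [3:h]
#5=l depends on [4:i]
#6=l depends on [5:l]
#7=h depends on [4:i]
#8=h depends on [7:h]
#9=l depends on [6:l]
#10=h depends on [8:h]
sources: [0:l, 1:h]
N(rest) = Σ N(rest − s) over sources s of rest; N(one piece) = 1:
  size 1 → [9]=1  [10]=1
  size 2 → [6,9]=1  [8,10]=1  [9,10]=2
  size 3 → [5,6,9]=1  [6,9,10]=3  [7,8,10]=1  [8,9,10]=3
  size 4 → [5,6,9,10]=4  [6,8,9,10]=6  [7,8,9,10]=4
  size 5 → [5,6,8,9,10]=10  [6,7,8,9,10]=10
  size 6 → [5,6,7,8,9,10]=20
  size 7 → [4,5,6,7,8,9,10]=20
  size 8 → [3,4,5,6,7,8,9,10]=20
  size 9 → [2,3,4,5,6,7,8,9,10]=20
  first=0(l) contributes 20
  first=1(h) contributes 20
|[w]| = 40

40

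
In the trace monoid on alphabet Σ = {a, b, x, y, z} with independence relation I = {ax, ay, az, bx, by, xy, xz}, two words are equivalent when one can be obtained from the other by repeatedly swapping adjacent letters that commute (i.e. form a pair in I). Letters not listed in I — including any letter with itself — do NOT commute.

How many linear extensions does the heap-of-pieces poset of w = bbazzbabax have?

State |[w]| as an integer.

30

drop 0:b onto floor
drop 1:b onto {0:b}
drop 2:a onto {1:b}
drop 3:z onto {1:b}
drop 4:z onto {3:z}
drop 5:b onto {2:a, 4:z}
drop 6:a onto {5:b}
drop 7:b onto {6:a}
drop 8:a onto {7:b}
drop 9:x onto floor
ground layer = {0:b, 9:x}
drop-orders for the pieces not yet dropped (sum over which currently-grounded one goes next):
  1 to go: {8} 1  {9} 1
  2 to go: {7,8} 1  {8,9} 2
  3 to go: {6,7,8} 1  {7,8,9} 3
  4 to go: {5,6,7,8} 1  {6,7,8,9} 4
  5 to go: {2,5,6,7,8} 1  {4,5,6,7,8} 1  {5,6,7,8,9} 5
  6 to go: {2,4,5,6,7,8} 2  {2,5,6,7,8,9} 6  {3,4,5,6,7,8} 1  {4,5,6,7,8,9} 6
  7 to go: {2,3,4,5,6,7,8} 3  {2,4,5,6,7,8,9} 14  {3,4,5,6,7,8,9} 7
  8 to go: {1,2,3,4,5,6,7,8} 3  {2,3,4,5,6,7,8,9} 24
  if 0:b drops first: 27 orders
  if 9:x drops first: 3 orders
heap linearizations: 30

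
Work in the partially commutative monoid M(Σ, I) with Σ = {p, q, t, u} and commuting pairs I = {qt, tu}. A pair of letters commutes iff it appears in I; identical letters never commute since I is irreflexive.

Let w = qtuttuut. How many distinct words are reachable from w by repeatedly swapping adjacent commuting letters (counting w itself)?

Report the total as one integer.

70

0(q) covers ∅
1(t) covers ∅
2(u) covers 0:q
3(t) covers 1:t
4(t) covers 3:t
5(u) covers 2:u
6(u) covers 5:u
7(t) covers 4:t
floor of heap: 0:q, 1:t
completions by unplaced set U, small U first (add the entries for U minus each lowest piece of U):
  |U|=1: {6}:1  {7}:1
  |U|=2: {4,7}:1  {5,6}:1  {6,7}:2
  |U|=3: {2,5,6}:1  {3,4,7}:1  {4,6,7}:3  {5,6,7}:3
  |U|=4: {0,2,5,6}:1  {1,3,4,7}:1  {2,5,6,7}:4  {3,4,6,7}:4  {4,5,6,7}:6
  |U|=5: {0,2,5,6,7}:5  {1,3,4,6,7}:5  {2,4,5,6,7}:10  {3,4,5,6,7}:10
  |U|=6: {0,2,4,5,6,7}:15  {1,3,4,5,6,7}:15  {2,3,4,5,6,7}:20
  start at 0(q): 35
  start at 1(t): 35
sum over floor = 70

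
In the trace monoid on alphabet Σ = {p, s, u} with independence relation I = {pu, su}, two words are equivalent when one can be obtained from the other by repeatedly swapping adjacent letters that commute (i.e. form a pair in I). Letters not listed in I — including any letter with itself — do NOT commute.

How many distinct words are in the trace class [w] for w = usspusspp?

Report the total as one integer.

#0=u has no predecessor
#1=s has no predecessor
#2=s depends on [1:s]
#3=p depends on [2:s]
#4=u depends on [0:u]
#5=s depends on [3:p]
#6=s depends on [5:s]
#7=p depends on [6:s]
#8=p depends on [7:p]
sources: [0:u, 1:s]
N(rest) = Σ N(rest − s) over sources s of rest; N(one piece) = 1:
  size 1 → [4]=1  [8]=1
  size 2 → [0,4]=1  [4,8]=2  [7,8]=1
  size 3 → [0,4,8]=3  [4,7,8]=3  [6,7,8]=1
  size 4 → [0,4,7,8]=6  [4,6,7,8]=4  [5,6,7,8]=1
  size 5 → [0,4,6,7,8]=10  [3,5,6,7,8]=1  [4,5,6,7,8]=5
  size 6 → [0,4,5,6,7,8]=15  [2,3,5,6,7,8]=1  [3,4,5,6,7,8]=6
  size 7 → [0,3,4,5,6,7,8]=21  [1,2,3,5,6,7,8]=1  [2,3,4,5,6,7,8]=7
  first=0(u) contributes 8
  first=1(s) contributes 28
|[w]| = 36

36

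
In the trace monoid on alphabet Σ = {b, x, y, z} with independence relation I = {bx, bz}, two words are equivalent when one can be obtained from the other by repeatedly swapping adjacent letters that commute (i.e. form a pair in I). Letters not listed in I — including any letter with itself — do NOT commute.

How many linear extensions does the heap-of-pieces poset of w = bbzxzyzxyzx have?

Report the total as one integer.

10

#0=b has no predecessor
#1=b depends on [0:b]
#2=z has no predecessor
#3=x depends on [2:z]
#4=z depends on [3:x]
#5=y depends on [1:b, 4:z]
#6=z depends on [5:y]
#7=x depends on [6:z]
#8=y depends on [7:x]
#9=z depends on [8:y]
#10=x depends on [9:z]
sources: [0:b, 2:z]
N(rest) = Σ N(rest − s) over sources s of rest; N(one piece) = 1:
  size 1 → [10]=1
  size 2 → [9,10]=1
  size 3 → [8,9,10]=1
  size 4 → [7,8,9,10]=1
  size 5 → [6,7,8,9,10]=1
  size 6 → [5,6,7,8,9,10]=1
  size 7 → [1,5,6,7,8,9,10]=1  [4,5,6,7,8,9,10]=1
  size 8 → [0,1,5,6,7,8,9,10]=1  [1,4,5,6,7,8,9,10]=2  [3,4,5,6,7,8,9,10]=1
  size 9 → [0,1,4,5,6,7,8,9,10]=3  [1,3,4,5,6,7,8,9,10]=3  [2,3,4,5,6,7,8,9,10]=1
  first=0(b) contributes 4
  first=2(z) contributes 6
|[w]| = 10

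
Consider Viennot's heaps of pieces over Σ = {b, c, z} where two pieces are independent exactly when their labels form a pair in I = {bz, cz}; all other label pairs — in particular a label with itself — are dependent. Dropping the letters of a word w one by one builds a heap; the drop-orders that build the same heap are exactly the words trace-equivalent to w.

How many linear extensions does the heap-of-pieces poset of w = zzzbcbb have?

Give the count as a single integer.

35

#0=z has no predecessor
#1=z depends on [0:z]
#2=z depends on [1:z]
#3=b has no predecessor
#4=c depends on [3:b]
#5=b depends on [4:c]
#6=b depends on [5:b]
sources: [0:z, 3:b]
N(rest) = Σ N(rest − s) over sources s of rest; N(one piece) = 1:
  size 1 → [2]=1  [6]=1
  size 2 → [1,2]=1  [2,6]=2  [5,6]=1
  size 3 → [0,1,2]=1  [1,2,6]=3  [2,5,6]=3  [4,5,6]=1
  size 4 → [0,1,2,6]=4  [1,2,5,6]=6  [2,4,5,6]=4  [3,4,5,6]=1
  size 5 → [0,1,2,5,6]=10  [1,2,4,5,6]=10  [2,3,4,5,6]=5
  first=0(z) contributes 15
  first=3(b) contributes 20
|[w]| = 35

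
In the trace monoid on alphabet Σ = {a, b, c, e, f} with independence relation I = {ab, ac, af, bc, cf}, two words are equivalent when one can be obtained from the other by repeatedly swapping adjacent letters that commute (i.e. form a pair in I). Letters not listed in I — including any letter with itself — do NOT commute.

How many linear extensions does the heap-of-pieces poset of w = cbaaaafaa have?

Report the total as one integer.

piece 0:c — minimal
piece 1:b — minimal
piece 2:a — minimal
piece 3:a rests on {2:a}
piece 4:a rests on {3:a}
piece 5:a rests on {4:a}
piece 6:f rests on {1:b}
piece 7:a rests on {5:a}
piece 8:a rests on {7:a}
minimal pieces: {0:c, 1:b, 2:a}
ways to finish when only these pieces remain (= sum over removing one remaining piece with nothing left below it):
  1 left: {0}→1  {6}→1  {8}→1
  2 left: {0,6}→2  {0,8}→2  {1,6}→1  {6,8}→2  {7,8}→1
  3 left: {0,1,6}→3  {0,6,8}→6  {0,7,8}→3  {1,6,8}→3  {5,7,8}→1  {6,7,8}→3
  4 left: {0,1,6,8}→12  {0,5,7,8}→4  {0,6,7,8}→12  {1,6,7,8}→6  {4,5,7,8}→1  {5,6,7,8}→4
  5 left: {0,1,6,7,8}→30  {0,4,5,7,8}→5  {0,5,6,7,8}→20  {1,5,6,7,8}→10  {3,4,5,7,8}→1  {4,5,6,7,8}→5
  6 left: {0,1,5,6,7,8}→60  {0,3,4,5,7,8}→6  {0,4,5,6,7,8}→30  {1,4,5,6,7,8}→15  {2,3,4,5,7,8}→1  {3,4,5,6,7,8}→6
  7 left: {0,1,4,5,6,7,8}→105  {0,2,3,4,5,7,8}→7  {0,3,4,5,6,7,8}→42  {1,3,4,5,6,7,8}→21  {2,3,4,5,6,7,8}→7
  placing 0:c first → 28 extensions
  placing 1:b first → 56 extensions
  placing 2:a first → 168 extensions
total linear extensions = 252

252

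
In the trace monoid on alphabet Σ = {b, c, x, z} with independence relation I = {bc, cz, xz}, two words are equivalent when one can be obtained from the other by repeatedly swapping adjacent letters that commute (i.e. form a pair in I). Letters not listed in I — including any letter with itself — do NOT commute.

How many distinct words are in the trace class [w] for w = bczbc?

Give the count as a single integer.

0(b) covers ∅
1(c) covers ∅
2(z) covers 0:b
3(b) covers 2:z
4(c) covers 1:c
floor of heap: 0:b, 1:c
completions by unplaced set U, small U first (add the entries for U minus each lowest piece of U):
  |U|=1: {3}:1  {4}:1
  |U|=2: {1,4}:1  {2,3}:1  {3,4}:2
  |U|=3: {0,2,3}:1  {1,3,4}:3  {2,3,4}:3
  start at 0(b): 6
  start at 1(c): 4
sum over floor = 10

10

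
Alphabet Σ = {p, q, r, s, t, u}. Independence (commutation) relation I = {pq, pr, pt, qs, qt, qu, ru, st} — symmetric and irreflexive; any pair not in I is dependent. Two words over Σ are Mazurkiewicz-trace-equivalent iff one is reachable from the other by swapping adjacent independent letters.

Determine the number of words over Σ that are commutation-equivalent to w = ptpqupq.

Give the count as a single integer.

0(p) covers ∅
1(t) covers ∅
2(p) covers 0:p
3(q) covers ∅
4(u) covers 1:t, 2:p
5(p) covers 4:u
6(q) covers 3:q
floor of heap: 0:p, 1:t, 3:q
completions by unplaced set U, small U first (add the entries for U minus each lowest piece of U):
  |U|=1: {5}:1  {6}:1
  |U|=2: {3,6}:1  {4,5}:1  {5,6}:2
  |U|=3: {1,4,5}:1  {2,4,5}:1  {3,5,6}:3  {4,5,6}:3
  |U|=4: {0,2,4,5}:1  {1,2,4,5}:2  {1,4,5,6}:4  {2,4,5,6}:4  {3,4,5,6}:6
  |U|=5: {0,1,2,4,5}:3  {0,2,4,5,6}:5  {1,2,4,5,6}:10  {1,3,4,5,6}:10  {2,3,4,5,6}:10
  start at 0(p): 30
  start at 1(t): 15
  start at 3(q): 18
sum over floor = 63

63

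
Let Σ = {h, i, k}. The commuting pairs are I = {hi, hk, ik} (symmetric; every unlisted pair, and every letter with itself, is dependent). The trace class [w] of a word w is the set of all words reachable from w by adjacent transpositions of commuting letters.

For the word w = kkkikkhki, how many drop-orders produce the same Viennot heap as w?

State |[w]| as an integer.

252

#0=k has no predecessor
#1=k depends on [0:k]
#2=k depends on [1:k]
#3=i has no predecessor
#4=k depends on [2:k]
#5=k depends on [4:k]
#6=h has no predecessor
#7=k depends on [5:k]
#8=i depends on [3:i]
sources: [0:k, 3:i, 6:h]
N(rest) = Σ N(rest − s) over sources s of rest; N(one piece) = 1:
  size 1 → [6]=1  [7]=1  [8]=1
  size 2 → [3,8]=1  [5,7]=1  [6,7]=2  [6,8]=2  [7,8]=2
  size 3 → [3,6,8]=3  [3,7,8]=3  [4,5,7]=1  [5,6,7]=3  [5,7,8]=3  [6,7,8]=6
  size 4 → [2,4,5,7]=1  [3,5,7,8]=6  [3,6,7,8]=12  [4,5,6,7]=4  [4,5,7,8]=4  [5,6,7,8]=12
  size 5 → [1,2,4,5,7]=1  [2,4,5,6,7]=5  [2,4,5,7,8]=5  [3,4,5,7,8]=10  [3,5,6,7,8]=30  [4,5,6,7,8]=20
  size 6 → [0,1,2,4,5,7]=1  [1,2,4,5,6,7]=6  [1,2,4,5,7,8]=6  [2,3,4,5,7,8]=15  [2,4,5,6,7,8]=30  [3,4,5,6,7,8]=60
  size 7 → [0,1,2,4,5,6,7]=7  [0,1,2,4,5,7,8]=7  [1,2,3,4,5,7,8]=21  [1,2,4,5,6,7,8]=42  [2,3,4,5,6,7,8]=105
  first=0(k) contributes 168
  first=3(i) contributes 56
  first=6(h) contributes 28
|[w]| = 252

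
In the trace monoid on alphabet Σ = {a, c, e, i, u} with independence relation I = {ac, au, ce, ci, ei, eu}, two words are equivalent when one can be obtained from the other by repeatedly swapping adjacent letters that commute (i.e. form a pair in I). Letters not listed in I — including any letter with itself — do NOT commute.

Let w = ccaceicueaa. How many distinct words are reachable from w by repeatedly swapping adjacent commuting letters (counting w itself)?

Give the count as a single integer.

piece 0:c — minimal
piece 1:c rests on {0:c}
piece 2:a — minimal
piece 3:c rests on {1:c}
piece 4:e rests on {2:a}
piece 5:i rests on {2:a}
piece 6:c rests on {3:c}
piece 7:u rests on {5:i, 6:c}
piece 8:e rests on {4:e}
piece 9:a rests on {5:i, 8:e}
piece 10:a rests on {9:a}
minimal pieces: {0:c, 2:a}
ways to finish when only these pieces remain (= sum over removing one remaining piece with nothing left below it):
  1 left: {7}→1  {10}→1
  2 left: {6,7}→1  {7,10}→2  {9,10}→1
  3 left: {3,6,7}→1  {6,7,10}→3  {7,9,10}→3  {8,9,10}→1
  4 left: {1,3,6,7}→1  {3,6,7,10}→4  {4,8,9,10}→1  {5,7,9,10}→3  {6,7,9,10}→6  {7,8,9,10}→4
  5 left: {0,1,3,6,7}→1  {1,3,6,7,10}→5  {3,6,7,9,10}→10  {4,7,8,9,10}→5  {5,6,7,9,10}→9  {5,7,8,9,10}→7  {6,7,8,9,10}→10
  6 left: {0,1,3,6,7,10}→6  {1,3,6,7,9,10}→15  {3,5,6,7,9,10}→19  {3,6,7,8,9,10}→20  {4,5,7,8,9,10}→12  {4,6,7,8,9,10}→15  {5,6,7,8,9,10}→26
  7 left: {0,1,3,6,7,9,10}→21  {1,3,5,6,7,9,10}→34  {1,3,6,7,8,9,10}→35  {2,4,5,7,8,9,10}→12  {3,4,6,7,8,9,10}→35  {3,5,6,7,8,9,10}→65  {4,5,6,7,8,9,10}→53
  8 left: {0,1,3,5,6,7,9,10}→55  {0,1,3,6,7,8,9,10}→56  {1,3,4,6,7,8,9,10}→70  {1,3,5,6,7,8,9,10}→134  {2,4,5,6,7,8,9,10}→65  {3,4,5,6,7,8,9,10}→153
  9 left: {0,1,3,4,6,7,8,9,10}→126  {0,1,3,5,6,7,8,9,10}→245  {1,3,4,5,6,7,8,9,10}→357  {2,3,4,5,6,7,8,9,10}→218
  placing 0:c first → 575 extensions
  placing 2:a first → 728 extensions
total linear extensions = 1303

1303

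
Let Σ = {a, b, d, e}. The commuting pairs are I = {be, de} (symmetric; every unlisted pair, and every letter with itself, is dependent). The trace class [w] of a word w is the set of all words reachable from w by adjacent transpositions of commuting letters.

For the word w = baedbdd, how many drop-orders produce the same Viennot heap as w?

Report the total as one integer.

0(b) covers ∅
1(a) covers 0:b
2(e) covers 1:a
3(d) covers 1:a
4(b) covers 3:d
5(d) covers 4:b
6(d) covers 5:d
floor of heap: 0:b
completions by unplaced set U, small U first (add the entries for U minus each lowest piece of U):
  |U|=1: {2}:1  {6}:1
  |U|=2: {2,6}:2  {5,6}:1
  |U|=3: {2,5,6}:3  {4,5,6}:1
  |U|=4: {2,4,5,6}:4  {3,4,5,6}:1
  |U|=5: {2,3,4,5,6}:5
  start at 0(b): 5

5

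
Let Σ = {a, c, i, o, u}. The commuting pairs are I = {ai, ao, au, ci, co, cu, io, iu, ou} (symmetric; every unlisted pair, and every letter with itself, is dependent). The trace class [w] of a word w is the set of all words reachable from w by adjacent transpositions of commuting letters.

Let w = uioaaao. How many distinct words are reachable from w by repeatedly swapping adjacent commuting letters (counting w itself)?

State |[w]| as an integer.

420

piece 0:u — minimal
piece 1:i — minimal
piece 2:o — minimal
piece 3:a — minimal
piece 4:a rests on {3:a}
piece 5:a rests on {4:a}
piece 6:o rests on {2:o}
minimal pieces: {0:u, 1:i, 2:o, 3:a}
ways to finish when only these pieces remain (= sum over removing one remaining piece with nothing left below it):
  1 left: {0}→1  {1}→1  {5}→1  {6}→1
  2 left: {0,1}→2  {0,5}→2  {0,6}→2  {1,5}→2  {1,6}→2  {2,6}→1  {4,5}→1  {5,6}→2
  3 left: {0,1,5}→6  {0,1,6}→6  {0,2,6}→3  {0,4,5}→3  {0,5,6}→6  {1,2,6}→3  {1,4,5}→3  {1,5,6}→6  {2,5,6}→3  {3,4,5}→1  {4,5,6}→3
  4 left: {0,1,2,6}→12  {0,1,4,5}→12  {0,1,5,6}→24  {0,2,5,6}→12  {0,3,4,5}→4  {0,4,5,6}→12  {1,2,5,6}→12  {1,3,4,5}→4  {1,4,5,6}→12  {2,4,5,6}→6  {3,4,5,6}→4
  5 left: {0,1,2,5,6}→60  {0,1,3,4,5}→20  {0,1,4,5,6}→60  {0,2,4,5,6}→30  {0,3,4,5,6}→20  {1,2,4,5,6}→30  {1,3,4,5,6}→20  {2,3,4,5,6}→10
  placing 0:u first → 60 extensions
  placing 1:i first → 60 extensions
  placing 2:o first → 120 extensions
  placing 3:a first → 180 extensions
total linear extensions = 420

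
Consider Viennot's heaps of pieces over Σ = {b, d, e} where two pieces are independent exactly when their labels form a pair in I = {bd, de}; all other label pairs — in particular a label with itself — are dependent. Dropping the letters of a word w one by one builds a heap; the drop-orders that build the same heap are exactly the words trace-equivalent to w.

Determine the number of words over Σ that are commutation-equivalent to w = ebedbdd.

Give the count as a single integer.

drop 0:e onto floor
drop 1:b onto {0:e}
drop 2:e onto {1:b}
drop 3:d onto floor
drop 4:b onto {2:e}
drop 5:d onto {3:d}
drop 6:d onto {5:d}
ground layer = {0:e, 3:d}
drop-orders for the pieces not yet dropped (sum over which currently-grounded one goes next):
  1 to go: {4} 1  {6} 1
  2 to go: {2,4} 1  {4,6} 2  {5,6} 1
  3 to go: {1,2,4} 1  {2,4,6} 3  {3,5,6} 1  {4,5,6} 3
  4 to go: {0,1,2,4} 1  {1,2,4,6} 4  {2,4,5,6} 6  {3,4,5,6} 4
  5 to go: {0,1,2,4,6} 5  {1,2,4,5,6} 10  {2,3,4,5,6} 10
  if 0:e drops first: 20 orders
  if 3:d drops first: 15 orders
heap linearizations: 35

35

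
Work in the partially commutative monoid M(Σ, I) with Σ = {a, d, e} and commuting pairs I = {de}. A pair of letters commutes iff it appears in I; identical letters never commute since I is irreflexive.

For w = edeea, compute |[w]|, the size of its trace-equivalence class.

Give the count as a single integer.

#0=e has no predecessor
#1=d has no predecessor
#2=e depends on [0:e]
#3=e depends on [2:e]
#4=a depends on [1:d, 3:e]
sources: [0:e, 1:d]
N(rest) = Σ N(rest − s) over sources s of rest; N(one piece) = 1:
  size 1 → [4]=1
  size 2 → [1,4]=1  [3,4]=1
  size 3 → [1,3,4]=2  [2,3,4]=1
  first=0(e) contributes 3
  first=1(d) contributes 1
|[w]| = 4

4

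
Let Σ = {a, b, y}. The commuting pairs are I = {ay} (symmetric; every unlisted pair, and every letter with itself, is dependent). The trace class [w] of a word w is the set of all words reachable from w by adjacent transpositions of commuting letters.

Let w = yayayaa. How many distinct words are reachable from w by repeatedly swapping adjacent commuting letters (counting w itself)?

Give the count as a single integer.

35

piece 0:y — minimal
piece 1:a — minimal
piece 2:y rests on {0:y}
piece 3:a rests on {1:a}
piece 4:y rests on {2:y}
piece 5:a rests on {3:a}
piece 6:a rests on {5:a}
minimal pieces: {0:y, 1:a}
ways to finish when only these pieces remain (= sum over removing one remaining piece with nothing left below it):
  1 left: {4}→1  {6}→1
  2 left: {2,4}→1  {4,6}→2  {5,6}→1
  3 left: {0,2,4}→1  {2,4,6}→3  {3,5,6}→1  {4,5,6}→3
  4 left: {0,2,4,6}→4  {1,3,5,6}→1  {2,4,5,6}→6  {3,4,5,6}→4
  5 left: {0,2,4,5,6}→10  {1,3,4,5,6}→5  {2,3,4,5,6}→10
  placing 0:y first → 15 extensions
  placing 1:a first → 20 extensions
total linear extensions = 35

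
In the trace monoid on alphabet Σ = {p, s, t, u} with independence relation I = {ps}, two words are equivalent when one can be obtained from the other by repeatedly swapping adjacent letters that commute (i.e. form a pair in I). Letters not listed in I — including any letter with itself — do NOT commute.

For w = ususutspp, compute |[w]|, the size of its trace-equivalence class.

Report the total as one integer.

3

#0=u has no predecessor
#1=s depends on [0:u]
#2=u depends on [1:s]
#3=s depends on [2:u]
#4=u depends on [3:s]
#5=t depends on [4:u]
#6=s depends on [5:t]
#7=p depends on [5:t]
#8=p depends on [7:p]
sources: [0:u]
N(rest) = Σ N(rest − s) over sources s of rest; N(one piece) = 1:
  size 1 → [6]=1  [8]=1
  size 2 → [6,8]=2  [7,8]=1
  size 3 → [6,7,8]=3
  size 4 → [5,6,7,8]=3
  size 5 → [4,5,6,7,8]=3
  size 6 → [3,4,5,6,7,8]=3
  size 7 → [2,3,4,5,6,7,8]=3
  first=0(u) contributes 3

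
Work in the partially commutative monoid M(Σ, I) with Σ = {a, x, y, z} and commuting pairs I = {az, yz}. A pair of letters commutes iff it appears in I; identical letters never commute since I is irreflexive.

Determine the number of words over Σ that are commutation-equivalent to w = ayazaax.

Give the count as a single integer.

#0=a has no predecessor
#1=y depends on [0:a]
#2=a depends on [1:y]
#3=z has no predecessor
#4=a depends on [2:a]
#5=a depends on [4:a]
#6=x depends on [3:z, 5:a]
sources: [0:a, 3:z]
N(rest) = Σ N(rest − s) over sources s of rest; N(one piece) = 1:
  size 1 → [6]=1
  size 2 → [3,6]=1  [5,6]=1
  size 3 → [3,5,6]=2  [4,5,6]=1
  size 4 → [2,4,5,6]=1  [3,4,5,6]=3
  size 5 → [1,2,4,5,6]=1  [2,3,4,5,6]=4
  first=0(a) contributes 5
  first=3(z) contributes 1
|[w]| = 6

6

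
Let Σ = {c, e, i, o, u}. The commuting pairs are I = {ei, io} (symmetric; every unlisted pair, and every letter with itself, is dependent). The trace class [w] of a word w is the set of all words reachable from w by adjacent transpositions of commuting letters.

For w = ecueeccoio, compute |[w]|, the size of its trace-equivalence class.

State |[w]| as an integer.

#0=e has no predecessor
#1=c depends on [0:e]
#2=u depends on [1:c]
#3=e depends on [2:u]
#4=e depends on [3:e]
#5=c depends on [4:e]
#6=c depends on [5:c]
#7=o depends on [6:c]
#8=i depends on [6:c]
#9=o depends on [7:o]
sources: [0:e]
N(rest) = Σ N(rest − s) over sources s of rest; N(one piece) = 1:
  size 1 → [8]=1  [9]=1
  size 2 → [7,9]=1  [8,9]=2
  size 3 → [7,8,9]=3
  size 4 → [6,7,8,9]=3
  size 5 → [5,6,7,8,9]=3
  size 6 → [4,5,6,7,8,9]=3
  size 7 → [3,4,5,6,7,8,9]=3
  size 8 → [2,3,4,5,6,7,8,9]=3
  first=0(e) contributes 3

3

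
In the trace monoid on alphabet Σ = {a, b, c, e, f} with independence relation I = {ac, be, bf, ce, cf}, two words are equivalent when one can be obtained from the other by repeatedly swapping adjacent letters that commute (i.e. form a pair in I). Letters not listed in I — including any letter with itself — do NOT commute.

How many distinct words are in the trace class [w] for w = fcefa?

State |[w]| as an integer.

5

#0=f has no predecessor
#1=c has no predecessor
#2=e depends on [0:f]
#3=f depends on [2:e]
#4=a depends on [3:f]
sources: [0:f, 1:c]
N(rest) = Σ N(rest − s) over sources s of rest; N(one piece) = 1:
  size 1 → [1]=1  [4]=1
  size 2 → [1,4]=2  [3,4]=1
  size 3 → [1,3,4]=3  [2,3,4]=1
  first=0(f) contributes 4
  first=1(c) contributes 1
|[w]| = 5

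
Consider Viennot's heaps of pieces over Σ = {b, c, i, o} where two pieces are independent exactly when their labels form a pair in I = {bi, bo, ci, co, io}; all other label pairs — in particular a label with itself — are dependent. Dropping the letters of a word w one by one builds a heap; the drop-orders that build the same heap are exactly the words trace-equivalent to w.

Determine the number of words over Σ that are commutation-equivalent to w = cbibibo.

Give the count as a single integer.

105

#0=c has no predecessor
#1=b depends on [0:c]
#2=i has no predecessor
#3=b depends on [1:b]
#4=i depends on [2:i]
#5=b depends on [3:b]
#6=o has no predecessor
sources: [0:c, 2:i, 6:o]
N(rest) = Σ N(rest − s) over sources s of rest; N(one piece) = 1:
  size 1 → [4]=1  [5]=1  [6]=1
  size 2 → [2,4]=1  [3,5]=1  [4,5]=2  [4,6]=2  [5,6]=2
  size 3 → [1,3,5]=1  [2,4,5]=3  [2,4,6]=3  [3,4,5]=3  [3,5,6]=3  [4,5,6]=6
  size 4 → [0,1,3,5]=1  [1,3,4,5]=4  [1,3,5,6]=4  [2,3,4,5]=6  [2,4,5,6]=12  [3,4,5,6]=12
  size 5 → [0,1,3,4,5]=5  [0,1,3,5,6]=5  [1,2,3,4,5]=10  [1,3,4,5,6]=20  [2,3,4,5,6]=30
  first=0(c) contributes 60
  first=2(i) contributes 30
  first=6(o) contributes 15
|[w]| = 105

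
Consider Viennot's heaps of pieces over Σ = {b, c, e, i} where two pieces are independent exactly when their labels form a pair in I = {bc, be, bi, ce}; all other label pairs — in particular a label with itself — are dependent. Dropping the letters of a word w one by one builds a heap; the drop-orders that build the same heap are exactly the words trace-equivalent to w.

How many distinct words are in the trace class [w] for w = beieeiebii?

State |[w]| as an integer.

piece 0:b — minimal
piece 1:e — minimal
piece 2:i rests on {1:e}
piece 3:e rests on {2:i}
piece 4:e rests on {3:e}
piece 5:i rests on {4:e}
piece 6:e rests on {5:i}
piece 7:b rests on {0:b}
piece 8:i rests on {6:e}
piece 9:i rests on {8:i}
minimal pieces: {0:b, 1:e}
ways to finish when only these pieces remain (= sum over removing one remaining piece with nothing left below it):
  1 left: {7}→1  {9}→1
  2 left: {0,7}→1  {7,9}→2  {8,9}→1
  3 left: {0,7,9}→3  {6,8,9}→1  {7,8,9}→3
  4 left: {0,7,8,9}→6  {5,6,8,9}→1  {6,7,8,9}→4
  5 left: {0,6,7,8,9}→10  {4,5,6,8,9}→1  {5,6,7,8,9}→5
  6 left: {0,5,6,7,8,9}→15  {3,4,5,6,8,9}→1  {4,5,6,7,8,9}→6
  7 left: {0,4,5,6,7,8,9}→21  {2,3,4,5,6,8,9}→1  {3,4,5,6,7,8,9}→7
  8 left: {0,3,4,5,6,7,8,9}→28  {1,2,3,4,5,6,8,9}→1  {2,3,4,5,6,7,8,9}→8
  placing 0:b first → 9 extensions
  placing 1:e first → 36 extensions
total linear extensions = 45

45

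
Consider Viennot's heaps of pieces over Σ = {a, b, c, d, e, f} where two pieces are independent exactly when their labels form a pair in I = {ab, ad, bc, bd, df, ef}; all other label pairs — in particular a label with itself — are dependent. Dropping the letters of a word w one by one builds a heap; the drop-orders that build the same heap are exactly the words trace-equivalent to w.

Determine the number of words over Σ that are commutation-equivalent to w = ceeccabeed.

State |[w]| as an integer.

4

#0=c has no predecessor
#1=e depends on [0:c]
#2=e depends on [1:e]
#3=c depends on [2:e]
#4=c depends on [3:c]
#5=a depends on [4:c]
#6=b depends on [2:e]
#7=e depends on [5:a, 6:b]
#8=e depends on [7:e]
#9=d depends on [8:e]
sources: [0:c]
N(rest) = Σ N(rest − s) over sources s of rest; N(one piece) = 1:
  size 1 → [9]=1
  size 2 → [8,9]=1
  size 3 → [7,8,9]=1
  size 4 → [5,7,8,9]=1  [6,7,8,9]=1
  size 5 → [4,5,7,8,9]=1  [5,6,7,8,9]=2
  size 6 → [3,4,5,7,8,9]=1  [4,5,6,7,8,9]=3
  size 7 → [3,4,5,6,7,8,9]=4
  size 8 → [2,3,4,5,6,7,8,9]=4
  first=0(c) contributes 4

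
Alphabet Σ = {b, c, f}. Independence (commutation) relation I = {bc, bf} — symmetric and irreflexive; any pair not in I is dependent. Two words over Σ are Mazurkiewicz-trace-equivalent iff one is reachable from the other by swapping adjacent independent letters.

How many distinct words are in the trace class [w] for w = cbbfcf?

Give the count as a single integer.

0(c) covers ∅
1(b) covers ∅
2(b) covers 1:b
3(f) covers 0:c
4(c) covers 3:f
5(f) covers 4:c
floor of heap: 0:c, 1:b
completions by unplaced set U, small U first (add the entries for U minus each lowest piece of U):
  |U|=1: {2}:1  {5}:1
  |U|=2: {1,2}:1  {2,5}:2  {4,5}:1
  |U|=3: {1,2,5}:3  {2,4,5}:3  {3,4,5}:1
  |U|=4: {0,3,4,5}:1  {1,2,4,5}:6  {2,3,4,5}:4
  start at 0(c): 10
  start at 1(b): 5
sum over floor = 15

15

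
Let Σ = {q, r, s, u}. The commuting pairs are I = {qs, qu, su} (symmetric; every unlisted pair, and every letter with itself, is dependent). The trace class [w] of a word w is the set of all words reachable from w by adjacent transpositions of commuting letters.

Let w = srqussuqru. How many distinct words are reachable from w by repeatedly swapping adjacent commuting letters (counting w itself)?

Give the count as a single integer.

90

#0=s has no predecessor
#1=r depends on [0:s]
#2=q depends on [1:r]
#3=u depends on [1:r]
#4=s depends on [1:r]
#5=s depends on [4:s]
#6=u depends on [3:u]
#7=q depends on [2:q]
#8=r depends on [5:s, 6:u, 7:q]
#9=u depends on [8:r]
sources: [0:s]
N(rest) = Σ N(rest − s) over sources s of rest; N(one piece) = 1:
  size 1 → [9]=1
  size 2 → [8,9]=1
  size 3 → [5,8,9]=1  [6,8,9]=1  [7,8,9]=1
  size 4 → [2,7,8,9]=1  [3,6,8,9]=1  [4,5,8,9]=1  [5,6,8,9]=2  [5,7,8,9]=2  [6,7,8,9]=2
  size 5 → [2,5,7,8,9]=3  [2,6,7,8,9]=3  [3,5,6,8,9]=3  [3,6,7,8,9]=3  [4,5,6,8,9]=3  [4,5,7,8,9]=3  [5,6,7,8,9]=6
  size 6 → [2,3,6,7,8,9]=6  [2,4,5,7,8,9]=6  [2,5,6,7,8,9]=12  [3,4,5,6,8,9]=6  [3,5,6,7,8,9]=12  [4,5,6,7,8,9]=12
  size 7 → [2,3,5,6,7,8,9]=30  [2,4,5,6,7,8,9]=30  [3,4,5,6,7,8,9]=30
  size 8 → [2,3,4,5,6,7,8,9]=90
  first=0(s) contributes 90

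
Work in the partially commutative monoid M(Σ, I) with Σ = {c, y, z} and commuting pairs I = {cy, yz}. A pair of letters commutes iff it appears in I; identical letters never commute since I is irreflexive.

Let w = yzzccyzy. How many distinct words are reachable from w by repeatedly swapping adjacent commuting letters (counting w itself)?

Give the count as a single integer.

56

drop 0:y onto floor
drop 1:z onto floor
drop 2:z onto {1:z}
drop 3:c onto {2:z}
drop 4:c onto {3:c}
drop 5:y onto {0:y}
drop 6:z onto {4:c}
drop 7:y onto {5:y}
ground layer = {0:y, 1:z}
drop-orders for the pieces not yet dropped (sum over which currently-grounded one goes next):
  1 to go: {6} 1  {7} 1
  2 to go: {4,6} 1  {5,7} 1  {6,7} 2
  3 to go: {0,5,7} 1  {3,4,6} 1  {4,6,7} 3  {5,6,7} 3
  4 to go: {0,5,6,7} 4  {2,3,4,6} 1  {3,4,6,7} 4  {4,5,6,7} 6
  5 to go: {0,4,5,6,7} 10  {1,2,3,4,6} 1  {2,3,4,6,7} 5  {3,4,5,6,7} 10
  6 to go: {0,3,4,5,6,7} 20  {1,2,3,4,6,7} 6  {2,3,4,5,6,7} 15
  if 0:y drops first: 21 orders
  if 1:z drops first: 35 orders
heap linearizations: 56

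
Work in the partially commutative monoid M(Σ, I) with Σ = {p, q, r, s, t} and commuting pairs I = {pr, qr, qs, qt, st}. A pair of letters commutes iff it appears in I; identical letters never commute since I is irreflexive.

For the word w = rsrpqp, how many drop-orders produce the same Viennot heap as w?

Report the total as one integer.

#0=r has no predecessor
#1=s depends on [0:r]
#2=r depends on [1:s]
#3=p depends on [1:s]
#4=q depends on [3:p]
#5=p depends on [4:q]
sources: [0:r]
N(rest) = Σ N(rest − s) over sources s of rest; N(one piece) = 1:
  size 1 → [2]=1  [5]=1
  size 2 → [2,5]=2  [4,5]=1
  size 3 → [2,4,5]=3  [3,4,5]=1
  size 4 → [2,3,4,5]=4
  first=0(r) contributes 4

4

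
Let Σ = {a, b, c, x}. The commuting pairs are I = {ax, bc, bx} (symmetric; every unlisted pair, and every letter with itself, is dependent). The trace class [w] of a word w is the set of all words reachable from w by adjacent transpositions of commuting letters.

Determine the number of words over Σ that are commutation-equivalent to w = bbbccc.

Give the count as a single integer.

drop 0:b onto floor
drop 1:b onto {0:b}
drop 2:b onto {1:b}
drop 3:c onto floor
drop 4:c onto {3:c}
drop 5:c onto {4:c}
ground layer = {0:b, 3:c}
drop-orders for the pieces not yet dropped (sum over which currently-grounded one goes next):
  1 to go: {2} 1  {5} 1
  2 to go: {1,2} 1  {2,5} 2  {4,5} 1
  3 to go: {0,1,2} 1  {1,2,5} 3  {2,4,5} 3  {3,4,5} 1
  4 to go: {0,1,2,5} 4  {1,2,4,5} 6  {2,3,4,5} 4
  if 0:b drops first: 10 orders
  if 3:c drops first: 10 orders
heap linearizations: 20

20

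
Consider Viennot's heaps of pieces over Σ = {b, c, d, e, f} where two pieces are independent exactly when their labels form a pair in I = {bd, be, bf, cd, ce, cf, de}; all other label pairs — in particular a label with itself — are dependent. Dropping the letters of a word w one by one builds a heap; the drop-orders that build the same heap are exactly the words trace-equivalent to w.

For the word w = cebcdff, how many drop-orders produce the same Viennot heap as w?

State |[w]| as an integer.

70

0(c) covers ∅
1(e) covers ∅
2(b) covers 0:c
3(c) covers 2:b
4(d) covers ∅
5(f) covers 1:e, 4:d
6(f) covers 5:f
floor of heap: 0:c, 1:e, 4:d
completions by unplaced set U, small U first (add the entries for U minus each lowest piece of U):
  |U|=1: {3}:1  {6}:1
  |U|=2: {2,3}:1  {3,6}:2  {5,6}:1
  |U|=3: {0,2,3}:1  {1,5,6}:1  {2,3,6}:3  {3,5,6}:3  {4,5,6}:1
  |U|=4: {0,2,3,6}:4  {1,3,5,6}:4  {1,4,5,6}:2  {2,3,5,6}:6  {3,4,5,6}:4
  |U|=5: {0,2,3,5,6}:10  {1,2,3,5,6}:10  {1,3,4,5,6}:10  {2,3,4,5,6}:10
  start at 0(c): 30
  start at 1(e): 20
  start at 4(d): 20
sum over floor = 70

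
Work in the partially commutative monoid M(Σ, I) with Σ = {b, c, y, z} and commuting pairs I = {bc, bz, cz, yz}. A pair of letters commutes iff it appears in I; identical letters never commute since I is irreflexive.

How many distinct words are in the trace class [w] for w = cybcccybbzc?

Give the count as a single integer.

132

#0=c has no predecessor
#1=y depends on [0:c]
#2=b depends on [1:y]
#3=c depends on [1:y]
#4=c depends on [3:c]
#5=c depends on [4:c]
#6=y depends on [2:b, 5:c]
#7=b depends on [6:y]
#8=b depends on [7:b]
#9=z has no predecessor
#10=c depends on [6:y]
sources: [0:c, 9:z]
N(rest) = Σ N(rest − s) over sources s of rest; N(one piece) = 1:
  size 1 → [8]=1  [9]=1  [10]=1
  size 2 → [7,8]=1  [8,9]=2  [8,10]=2  [9,10]=2
  size 3 → [7,8,9]=3  [7,8,10]=3  [8,9,10]=6
  size 4 → [6,7,8,10]=3  [7,8,9,10]=12
  size 5 → [2,6,7,8,10]=3  [5,6,7,8,10]=3  [6,7,8,9,10]=15
  size 6 → [2,5,6,7,8,10]=6  [2,6,7,8,9,10]=18  [4,5,6,7,8,10]=3  [5,6,7,8,9,10]=18
  size 7 → [2,4,5,6,7,8,10]=9  [2,5,6,7,8,9,10]=42  [3,4,5,6,7,8,10]=3  [4,5,6,7,8,9,10]=21
  size 8 → [2,3,4,5,6,7,8,10]=12  [2,4,5,6,7,8,9,10]=72  [3,4,5,6,7,8,9,10]=24
  size 9 → [1,2,3,4,5,6,7,8,10]=12  [2,3,4,5,6,7,8,9,10]=108
  first=0(c) contributes 120
  first=9(z) contributes 12
|[w]| = 132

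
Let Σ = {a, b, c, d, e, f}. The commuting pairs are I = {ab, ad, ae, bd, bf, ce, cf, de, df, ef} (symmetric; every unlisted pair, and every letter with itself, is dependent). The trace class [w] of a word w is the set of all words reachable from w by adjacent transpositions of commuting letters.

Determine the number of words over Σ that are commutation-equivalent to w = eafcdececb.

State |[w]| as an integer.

476

drop 0:e onto floor
drop 1:a onto floor
drop 2:f onto {1:a}
drop 3:c onto {1:a}
drop 4:d onto {3:c}
drop 5:e onto {0:e}
drop 6:c onto {4:d}
drop 7:e onto {5:e}
drop 8:c onto {6:c}
drop 9:b onto {7:e, 8:c}
ground layer = {0:e, 1:a}
drop-orders for the pieces not yet dropped (sum over which currently-grounded one goes next):
  1 to go: {2} 1  {9} 1
  2 to go: {2,9} 2  {7,9} 1  {8,9} 1
  3 to go: {2,7,9} 3  {2,8,9} 3  {5,7,9} 1  {6,8,9} 1  {7,8,9} 2
  4 to go: {0,5,7,9} 1  {2,5,7,9} 4  {2,6,8,9} 4  {2,7,8,9} 8  {4,6,8,9} 1  {5,7,8,9} 3  {6,7,8,9} 3
  5 to go: {0,2,5,7,9} 5  {0,5,7,8,9} 4  {2,4,6,8,9} 5  {2,5,7,8,9} 15  {2,6,7,8,9} 15  {3,4,6,8,9} 1  {4,6,7,8,9} 4  {5,6,7,8,9} 6
  6 to go: {0,2,5,7,8,9} 24  {0,5,6,7,8,9} 10  {2,3,4,6,8,9} 6  {2,4,6,7,8,9} 24  {2,5,6,7,8,9} 36  {3,4,6,7,8,9} 5  {4,5,6,7,8,9} 10
  7 to go: {0,2,5,6,7,8,9} 70  {0,4,5,6,7,8,9} 20  {1,2,3,4,6,8,9} 6  {2,3,4,6,7,8,9} 35  {2,4,5,6,7,8,9} 70  {3,4,5,6,7,8,9} 15
  8 to go: {0,2,4,5,6,7,8,9} 160  {0,3,4,5,6,7,8,9} 35  {1,2,3,4,6,7,8,9} 41  {2,3,4,5,6,7,8,9} 120
  if 0:e drops first: 161 orders
  if 1:a drops first: 315 orders
heap linearizations: 476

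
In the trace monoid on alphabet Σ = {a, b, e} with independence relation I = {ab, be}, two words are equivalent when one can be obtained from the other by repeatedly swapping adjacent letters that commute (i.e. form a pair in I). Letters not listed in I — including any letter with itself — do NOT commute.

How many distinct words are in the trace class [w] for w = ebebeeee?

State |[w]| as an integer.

#0=e has no predecessor
#1=b has no predecessor
#2=e depends on [0:e]
#3=b depends on [1:b]
#4=e depends on [2:e]
#5=e depends on [4:e]
#6=e depends on [5:e]
#7=e depends on [6:e]
sources: [0:e, 1:b]
N(rest) = Σ N(rest − s) over sources s of rest; N(one piece) = 1:
  size 1 → [3]=1  [7]=1
  size 2 → [1,3]=1  [3,7]=2  [6,7]=1
  size 3 → [1,3,7]=3  [3,6,7]=3  [5,6,7]=1
  size 4 → [1,3,6,7]=6  [3,5,6,7]=4  [4,5,6,7]=1
  size 5 → [1,3,5,6,7]=10  [2,4,5,6,7]=1  [3,4,5,6,7]=5
  size 6 → [0,2,4,5,6,7]=1  [1,3,4,5,6,7]=15  [2,3,4,5,6,7]=6
  first=0(e) contributes 21
  first=1(b) contributes 7
|[w]| = 28

28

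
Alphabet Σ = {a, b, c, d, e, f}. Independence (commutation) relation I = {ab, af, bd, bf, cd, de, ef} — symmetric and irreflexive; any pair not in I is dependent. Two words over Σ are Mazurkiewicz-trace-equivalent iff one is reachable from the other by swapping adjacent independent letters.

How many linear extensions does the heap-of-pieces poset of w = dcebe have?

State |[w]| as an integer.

0(d) covers ∅
1(c) covers ∅
2(e) covers 1:c
3(b) covers 2:e
4(e) covers 3:b
floor of heap: 0:d, 1:c
completions by unplaced set U, small U first (add the entries for U minus each lowest piece of U):
  |U|=1: {0}:1  {4}:1
  |U|=2: {0,4}:2  {3,4}:1
  |U|=3: {0,3,4}:3  {2,3,4}:1
  start at 0(d): 1
  start at 1(c): 4
sum over floor = 5

5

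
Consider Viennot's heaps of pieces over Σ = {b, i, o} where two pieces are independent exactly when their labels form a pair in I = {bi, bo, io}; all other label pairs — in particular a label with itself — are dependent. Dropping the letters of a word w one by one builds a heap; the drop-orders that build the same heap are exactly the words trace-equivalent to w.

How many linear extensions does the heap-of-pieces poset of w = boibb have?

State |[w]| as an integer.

drop 0:b onto floor
drop 1:o onto floor
drop 2:i onto floor
drop 3:b onto {0:b}
drop 4:b onto {3:b}
ground layer = {0:b, 1:o, 2:i}
drop-orders for the pieces not yet dropped (sum over which currently-grounded one goes next):
  1 to go: {1} 1  {2} 1  {4} 1
  2 to go: {1,2} 2  {1,4} 2  {2,4} 2  {3,4} 1
  3 to go: {0,3,4} 1  {1,2,4} 6  {1,3,4} 3  {2,3,4} 3
  if 0:b drops first: 12 orders
  if 1:o drops first: 4 orders
  if 2:i drops first: 4 orders
heap linearizations: 20

20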